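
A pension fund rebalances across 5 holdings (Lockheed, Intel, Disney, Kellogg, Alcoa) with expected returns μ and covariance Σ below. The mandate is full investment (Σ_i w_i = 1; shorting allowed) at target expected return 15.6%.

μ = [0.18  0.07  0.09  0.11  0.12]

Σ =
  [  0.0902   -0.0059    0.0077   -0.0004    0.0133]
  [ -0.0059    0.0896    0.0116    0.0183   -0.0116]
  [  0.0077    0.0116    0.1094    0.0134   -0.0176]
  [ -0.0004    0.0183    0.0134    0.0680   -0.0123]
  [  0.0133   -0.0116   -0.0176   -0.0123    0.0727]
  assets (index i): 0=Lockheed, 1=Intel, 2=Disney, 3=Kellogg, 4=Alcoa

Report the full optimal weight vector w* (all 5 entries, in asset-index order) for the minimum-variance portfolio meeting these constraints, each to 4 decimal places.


0.5794  -0.0819  -0.0001  0.2863  0.2162

u=Σ⁻¹μ = [1.7056  0.7112  0.7335  1.6366  1.9065]
v=Σ⁻¹𝟙 = [8.3722  10.1667  8.7460  13.5992  18.2639]
a=μᵀu=0.831614  b=𝟙ᵀu=6.693382  c=𝟙ᵀv=59.148009  D=ac−b²=4.386943
λ₁=(c·0.156−b)/D = (59.148009·0.156−6.693382)/4.386943 = 0.577556
λ₂=(a−b·0.156)/D = (0.831614−6.693382·0.156)/4.386943 = -0.048451
w* = 0.577556·u + -0.048451·v:
  w_0 = 0.577556·1.7056 + -0.048451·8.3722 = 0.5794  (Lockheed)
  w_1 = 0.577556·0.7112 + -0.048451·10.1667 = -0.0819  (Intel)
  w_2 = 0.577556·0.7335 + -0.048451·8.7460 = -0.0001  (Disney)
  w_3 = 0.577556·1.6366 + -0.048451·13.5992 = 0.2863  (Kellogg)
  w_4 = 0.577556·1.9065 + -0.048451·18.2639 = 0.2162  (Alcoa)
Σw_i=1.0000  μᵀw=0.1560
σ²=wᵀΣw=λ₁·μ_p+λ₂ = 0.577556·0.156 + -0.048451 = 0.041647 ≈ 0.0416


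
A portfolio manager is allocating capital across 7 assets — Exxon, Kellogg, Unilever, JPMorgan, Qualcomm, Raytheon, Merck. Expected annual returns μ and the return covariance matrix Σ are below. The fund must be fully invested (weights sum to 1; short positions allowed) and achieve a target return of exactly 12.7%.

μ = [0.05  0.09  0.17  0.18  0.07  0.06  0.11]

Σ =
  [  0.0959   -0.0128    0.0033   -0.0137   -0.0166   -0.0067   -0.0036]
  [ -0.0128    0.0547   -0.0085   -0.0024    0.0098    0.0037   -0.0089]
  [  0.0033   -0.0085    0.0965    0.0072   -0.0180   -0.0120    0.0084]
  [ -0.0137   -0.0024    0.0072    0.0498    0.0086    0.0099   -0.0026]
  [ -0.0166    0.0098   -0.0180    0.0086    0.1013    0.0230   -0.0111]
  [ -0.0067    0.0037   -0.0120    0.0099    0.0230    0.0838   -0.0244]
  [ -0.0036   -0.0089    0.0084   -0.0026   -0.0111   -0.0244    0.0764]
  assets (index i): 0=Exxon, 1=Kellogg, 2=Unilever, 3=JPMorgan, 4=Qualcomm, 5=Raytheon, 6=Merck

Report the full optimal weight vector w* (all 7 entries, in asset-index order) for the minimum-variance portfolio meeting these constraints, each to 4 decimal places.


0.1029  0.1870  0.1415  0.3232  0.0417  0.0508  0.1529

u=Σ⁻¹μ = [1.6169  2.6157  1.7224  3.7338  0.7090  0.9732  2.1722]
v=Σ⁻¹𝟙 = [20.3359  26.7896  12.2014  21.5971  9.9370  15.5315  22.9655]
a=μᵀu=1.628119  b=𝟙ᵀu=13.543273  c=𝟙ᵀv=129.358116  D=ac−b²=27.190148
λ₁=(c·0.127−b)/D = (129.358116·0.127−13.543273)/27.190148 = 0.106112
λ₂=(a−b·0.127)/D = (1.628119−13.543273·0.127)/27.190148 = -0.003379
w* = 0.106112·u + -0.003379·v:
  w_0 = 0.106112·1.6169 + -0.003379·20.3359 = 0.1029  (Exxon)
  w_1 = 0.106112·2.6157 + -0.003379·26.7896 = 0.1870  (Kellogg)
  w_2 = 0.106112·1.7224 + -0.003379·12.2014 = 0.1415  (Unilever)
  w_3 = 0.106112·3.7338 + -0.003379·21.5971 = 0.3232  (JPMorgan)
  w_4 = 0.106112·0.7090 + -0.003379·9.9370 = 0.0417  (Qualcomm)
  w_5 = 0.106112·0.9732 + -0.003379·15.5315 = 0.0508  (Raytheon)
  w_6 = 0.106112·2.1722 + -0.003379·22.9655 = 0.1529  (Merck)
Σw_i=1.0000  μᵀw=0.1270
σ²=wᵀΣw=λ₁·μ_p+λ₂ = 0.106112·0.127 + -0.003379 = 0.010097 ≈ 0.0101


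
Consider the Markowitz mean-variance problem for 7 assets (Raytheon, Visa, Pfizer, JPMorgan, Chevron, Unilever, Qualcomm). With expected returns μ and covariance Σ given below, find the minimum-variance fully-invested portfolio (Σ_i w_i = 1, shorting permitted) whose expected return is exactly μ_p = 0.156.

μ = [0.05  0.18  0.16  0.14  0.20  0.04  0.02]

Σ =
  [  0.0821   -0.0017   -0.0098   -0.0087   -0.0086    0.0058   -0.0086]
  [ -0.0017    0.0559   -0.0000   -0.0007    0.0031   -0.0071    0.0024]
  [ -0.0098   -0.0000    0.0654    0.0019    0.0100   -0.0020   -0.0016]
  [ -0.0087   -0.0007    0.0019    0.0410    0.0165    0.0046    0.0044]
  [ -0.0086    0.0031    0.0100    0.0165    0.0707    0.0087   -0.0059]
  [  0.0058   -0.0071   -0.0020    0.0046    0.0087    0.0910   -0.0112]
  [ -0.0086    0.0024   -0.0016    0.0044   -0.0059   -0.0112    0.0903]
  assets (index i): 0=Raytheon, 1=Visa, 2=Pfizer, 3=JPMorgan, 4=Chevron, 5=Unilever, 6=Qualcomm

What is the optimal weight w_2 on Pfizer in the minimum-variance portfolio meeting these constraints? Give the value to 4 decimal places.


g=Σ⁻¹μ = [1.4585  3.2294  2.3184  2.8466  1.8555  0.3706  0.3441]
h=Σ⁻¹𝟙 = [18.3315  19.1755  16.8991  21.9812  7.7224  11.4965  13.4693]
a=μᵀg=1.816494  b=𝟙ᵀg=12.423122  c=𝟙ᵀh=109.075475  D=ac−b²=43.800980
λ₁=(c·0.156−b)/D = (109.075475·0.156−12.423122)/43.800980 = 0.104853
λ₂=(a−b·0.156)/D = (1.816494−12.423122·0.156)/43.800980 = -0.002774
w* = 0.104853·g + -0.002774·h:
  w_0 = 0.104853·1.4585 + -0.002774·18.3315 = 0.1021  (Raytheon)
  w_1 = 0.104853·3.2294 + -0.002774·19.1755 = 0.2854  (Visa)
  w_2 = 0.104853·2.3184 + -0.002774·16.8991 = 0.1962  (Pfizer)
  w_3 = 0.104853·2.8466 + -0.002774·21.9812 = 0.2375  (JPMorgan)
  w_4 = 0.104853·1.8555 + -0.002774·7.7224 = 0.1731  (Chevron)
  w_5 = 0.104853·0.3706 + -0.002774·11.4965 = 0.0070  (Unilever)
  w_6 = 0.104853·0.3441 + -0.002774·13.4693 = -0.0013  (Qualcomm)
Σw_i=1.0000  μᵀw=0.1560
σ²=wᵀΣw=λ₁·μ_p+λ₂ = 0.104853·0.156 + -0.002774 = 0.013583 ≈ 0.0136

0.1962


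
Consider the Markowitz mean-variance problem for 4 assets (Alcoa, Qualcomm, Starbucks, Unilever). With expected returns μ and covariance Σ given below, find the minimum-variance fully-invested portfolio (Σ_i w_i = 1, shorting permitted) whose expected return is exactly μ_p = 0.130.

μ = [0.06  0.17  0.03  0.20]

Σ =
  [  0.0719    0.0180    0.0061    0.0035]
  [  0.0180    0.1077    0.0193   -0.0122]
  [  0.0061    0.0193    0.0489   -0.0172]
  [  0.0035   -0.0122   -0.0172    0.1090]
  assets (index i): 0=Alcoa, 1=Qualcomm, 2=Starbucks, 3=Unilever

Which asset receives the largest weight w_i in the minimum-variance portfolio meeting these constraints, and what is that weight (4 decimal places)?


Unilever (0.3664)

x=Σ⁻¹μ = [0.2602  1.6543  0.6731  2.1179]
y=Σ⁻¹𝟙 = [10.1529  5.1609  21.6644  12.8445]
a=μᵀx=0.740602  b=𝟙ᵀx=4.705367  c=𝟙ᵀy=49.822736  D=ac−b²=14.758361
λ₁=(c·0.130−b)/D = (49.822736·0.130−4.705367)/14.758361 = 0.120040
λ₂=(a−b·0.130)/D = (0.740602−4.705367·0.130)/14.758361 = 0.008734
w* = 0.120040·x + 0.008734·y:
  w_0 = 0.120040·0.2602 + 0.008734·10.1529 = 0.1199  (Alcoa)
  w_1 = 0.120040·1.6543 + 0.008734·5.1609 = 0.2437  (Qualcomm)
  w_2 = 0.120040·0.6731 + 0.008734·21.6644 = 0.2700  (Starbucks)
  w_3 = 0.120040·2.1179 + 0.008734·12.8445 = 0.3664  (Unilever)
Σw_i=1.0000  μᵀw=0.1300
σ²=wᵀΣw=λ₁·μ_p+λ₂ = 0.120040·0.130 + 0.008734 = 0.024340 ≈ 0.0243


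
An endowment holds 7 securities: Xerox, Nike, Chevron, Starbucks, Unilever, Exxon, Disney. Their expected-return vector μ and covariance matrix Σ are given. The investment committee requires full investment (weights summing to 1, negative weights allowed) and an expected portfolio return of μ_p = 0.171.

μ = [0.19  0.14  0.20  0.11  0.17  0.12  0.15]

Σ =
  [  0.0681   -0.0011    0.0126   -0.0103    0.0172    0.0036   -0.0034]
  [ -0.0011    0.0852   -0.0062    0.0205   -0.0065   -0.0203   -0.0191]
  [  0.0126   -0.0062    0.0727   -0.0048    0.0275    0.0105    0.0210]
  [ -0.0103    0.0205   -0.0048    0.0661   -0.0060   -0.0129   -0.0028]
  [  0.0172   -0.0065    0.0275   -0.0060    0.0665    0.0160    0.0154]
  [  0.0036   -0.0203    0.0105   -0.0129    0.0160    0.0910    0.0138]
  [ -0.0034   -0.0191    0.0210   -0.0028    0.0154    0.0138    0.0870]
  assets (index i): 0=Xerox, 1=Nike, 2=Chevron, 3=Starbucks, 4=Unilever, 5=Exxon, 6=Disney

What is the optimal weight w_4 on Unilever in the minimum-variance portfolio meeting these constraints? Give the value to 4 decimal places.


x=Σ⁻¹μ = [2.6004  2.0717  1.6117  1.9603  0.9012  1.3722  1.5775]
y=Σ⁻¹𝟙 = [14.7076  14.2601  6.2391  16.9100  5.9684  12.5183  11.1958]
a=μᵀx=1.876574  b=𝟙ᵀx=12.094969  c=𝟙ᵀy=81.799274  D=ac−b²=7.214161
λ₁=(c·0.171−b)/D = (81.799274·0.171−12.094969)/7.214161 = 0.262360
λ₂=(a−b·0.171)/D = (1.876574−12.094969·0.171)/7.214161 = -0.026568
w* = 0.262360·x + -0.026568·y:
  w_0 = 0.262360·2.6004 + -0.026568·14.7076 = 0.2915  (Xerox)
  w_1 = 0.262360·2.0717 + -0.026568·14.2601 = 0.1647  (Nike)
  w_2 = 0.262360·1.6117 + -0.026568·6.2391 = 0.2571  (Chevron)
  w_3 = 0.262360·1.9603 + -0.026568·16.9100 = 0.0650  (Starbucks)
  w_4 = 0.262360·0.9012 + -0.026568·5.9684 = 0.0779  (Unilever)
  w_5 = 0.262360·1.3722 + -0.026568·12.5183 = 0.0274  (Exxon)
  w_6 = 0.262360·1.5775 + -0.026568·11.1958 = 0.1164  (Disney)
Σw_i=1.0000  μᵀw=0.1710
σ²=wᵀΣw=λ₁·μ_p+λ₂ = 0.262360·0.171 + -0.026568 = 0.018296 ≈ 0.0183

0.0779


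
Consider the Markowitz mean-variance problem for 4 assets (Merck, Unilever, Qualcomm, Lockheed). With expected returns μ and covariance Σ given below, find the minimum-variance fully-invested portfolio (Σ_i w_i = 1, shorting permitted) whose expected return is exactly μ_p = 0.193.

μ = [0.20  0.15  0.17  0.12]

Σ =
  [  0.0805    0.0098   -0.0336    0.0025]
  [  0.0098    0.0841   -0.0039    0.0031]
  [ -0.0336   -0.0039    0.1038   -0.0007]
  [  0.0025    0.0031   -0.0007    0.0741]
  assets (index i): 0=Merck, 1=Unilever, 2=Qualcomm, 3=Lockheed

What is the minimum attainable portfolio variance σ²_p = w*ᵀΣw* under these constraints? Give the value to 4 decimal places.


u=Σ⁻¹μ = [3.4360  1.4596  2.8147  1.4690]
v=Σ⁻¹𝟙 = [17.3573  10.1312  15.7183  12.6343]
a=μᵀu=1.560931  b=𝟙ᵀu=9.179375  c=𝟙ᵀv=55.841146  D=ac−b²=2.903239
λ₁=(c·0.193−b)/D = (55.841146·0.193−9.179375)/2.903239 = 0.550408
λ₂=(a−b·0.193)/D = (1.560931−9.179375·0.193)/2.903239 = -0.072570
w* = 0.550408·u + -0.072570·v:
  w_0 = 0.550408·3.4360 + -0.072570·17.3573 = 0.6316  (Merck)
  w_1 = 0.550408·1.4596 + -0.072570·10.1312 = 0.0681  (Unilever)
  w_2 = 0.550408·2.8147 + -0.072570·15.7183 = 0.4086  (Qualcomm)
  w_3 = 0.550408·1.4690 + -0.072570·12.6343 = -0.1083  (Lockheed)
Σw_i=1.0000  μᵀw=0.1930
σ²=wᵀΣw=λ₁·μ_p+λ₂ = 0.550408·0.193 + -0.072570 = 0.033659 ≈ 0.0337

0.0337


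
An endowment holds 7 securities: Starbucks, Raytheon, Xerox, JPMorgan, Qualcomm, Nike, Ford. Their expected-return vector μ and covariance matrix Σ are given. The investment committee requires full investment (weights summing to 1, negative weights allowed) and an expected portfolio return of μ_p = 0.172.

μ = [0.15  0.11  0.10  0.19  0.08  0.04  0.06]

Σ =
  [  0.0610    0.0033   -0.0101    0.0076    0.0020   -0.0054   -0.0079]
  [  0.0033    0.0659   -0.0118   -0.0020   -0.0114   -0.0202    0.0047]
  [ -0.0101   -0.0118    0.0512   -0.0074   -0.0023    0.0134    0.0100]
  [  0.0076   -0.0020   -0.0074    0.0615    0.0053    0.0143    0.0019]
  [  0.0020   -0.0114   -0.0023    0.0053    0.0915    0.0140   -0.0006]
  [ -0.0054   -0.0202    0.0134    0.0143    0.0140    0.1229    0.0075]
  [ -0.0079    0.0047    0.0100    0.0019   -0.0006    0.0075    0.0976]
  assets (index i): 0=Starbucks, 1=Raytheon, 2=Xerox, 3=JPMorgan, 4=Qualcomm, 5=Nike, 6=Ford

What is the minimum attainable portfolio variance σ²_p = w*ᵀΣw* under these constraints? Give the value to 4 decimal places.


x=Σ⁻¹μ = [2.5050  2.4017  3.4646  3.1894  1.0313  -0.0541  0.2953]
y=Σ⁻¹𝟙 = [18.9717  23.2802  28.4556  15.4040  12.3563  6.0637  7.0550]
a=μᵀx=1.690445  b=𝟙ᵀx=12.833238  c=𝟙ᵀy=111.586433  D=ac−b²=23.938700
λ₁=(c·0.172−b)/D = (111.586433·0.172−12.833238)/23.938700 = 0.265663
λ₂=(a−b·0.172)/D = (1.690445−12.833238·0.172)/23.938700 = -0.021591
w* = 0.265663·x + -0.021591·y:
  w_0 = 0.265663·2.5050 + -0.021591·18.9717 = 0.2559  (Starbucks)
  w_1 = 0.265663·2.4017 + -0.021591·23.2802 = 0.1354  (Raytheon)
  w_2 = 0.265663·3.4646 + -0.021591·28.4556 = 0.3060  (Xerox)
  w_3 = 0.265663·3.1894 + -0.021591·15.4040 = 0.5147  (JPMorgan)
  w_4 = 0.265663·1.0313 + -0.021591·12.3563 = 0.0072  (Qualcomm)
  w_5 = 0.265663·-0.0541 + -0.021591·6.0637 = -0.1453  (Nike)
  w_6 = 0.265663·0.2953 + -0.021591·7.0550 = -0.0739  (Ford)
Σw_i=1.0000  μᵀw=0.1720
σ²=wᵀΣw=λ₁·μ_p+λ₂ = 0.265663·0.172 + -0.021591 = 0.024103 ≈ 0.0241

0.0241


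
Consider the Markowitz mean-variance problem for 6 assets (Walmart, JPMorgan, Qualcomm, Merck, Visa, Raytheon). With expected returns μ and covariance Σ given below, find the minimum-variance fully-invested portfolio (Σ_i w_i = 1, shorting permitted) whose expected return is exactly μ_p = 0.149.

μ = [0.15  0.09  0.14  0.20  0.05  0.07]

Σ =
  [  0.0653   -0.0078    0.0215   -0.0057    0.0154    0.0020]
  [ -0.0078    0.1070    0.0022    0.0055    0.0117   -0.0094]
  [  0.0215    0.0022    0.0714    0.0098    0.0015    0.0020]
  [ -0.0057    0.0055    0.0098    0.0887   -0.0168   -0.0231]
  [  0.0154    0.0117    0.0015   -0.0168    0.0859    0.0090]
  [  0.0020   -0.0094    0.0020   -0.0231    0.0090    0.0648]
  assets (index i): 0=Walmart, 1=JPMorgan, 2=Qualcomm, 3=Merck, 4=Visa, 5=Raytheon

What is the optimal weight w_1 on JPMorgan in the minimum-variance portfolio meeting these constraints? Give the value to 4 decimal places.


0.0869

g=Σ⁻¹μ = [2.2526  0.9855  0.7918  2.8682  0.3711  2.1002]
h=Σ⁻¹𝟙 = [13.1844  10.1400  6.4471  18.0943  9.0716  21.4874]
a=μᵀg=1.276649  b=𝟙ᵀg=9.369404  c=𝟙ᵀh=78.424768  D=ac−b²=12.335154
λ₁=(c·0.149−b)/D = (78.424768·0.149−9.369404)/12.335154 = 0.187747
λ₂=(a−b·0.149)/D = (1.276649−9.369404·0.149)/12.335154 = -0.009679
w* = 0.187747·g + -0.009679·h:
  w_0 = 0.187747·2.2526 + -0.009679·13.1844 = 0.2953  (Walmart)
  w_1 = 0.187747·0.9855 + -0.009679·10.1400 = 0.0869  (JPMorgan)
  w_2 = 0.187747·0.7918 + -0.009679·6.4471 = 0.0863  (Qualcomm)
  w_3 = 0.187747·2.8682 + -0.009679·18.0943 = 0.3634  (Merck)
  w_4 = 0.187747·0.3711 + -0.009679·9.0716 = -0.0181  (Visa)
  w_5 = 0.187747·2.1002 + -0.009679·21.4874 = 0.1863  (Raytheon)
Σw_i=1.0000  μᵀw=0.1490
σ²=wᵀΣw=λ₁·μ_p+λ₂ = 0.187747·0.149 + -0.009679 = 0.018295 ≈ 0.0183


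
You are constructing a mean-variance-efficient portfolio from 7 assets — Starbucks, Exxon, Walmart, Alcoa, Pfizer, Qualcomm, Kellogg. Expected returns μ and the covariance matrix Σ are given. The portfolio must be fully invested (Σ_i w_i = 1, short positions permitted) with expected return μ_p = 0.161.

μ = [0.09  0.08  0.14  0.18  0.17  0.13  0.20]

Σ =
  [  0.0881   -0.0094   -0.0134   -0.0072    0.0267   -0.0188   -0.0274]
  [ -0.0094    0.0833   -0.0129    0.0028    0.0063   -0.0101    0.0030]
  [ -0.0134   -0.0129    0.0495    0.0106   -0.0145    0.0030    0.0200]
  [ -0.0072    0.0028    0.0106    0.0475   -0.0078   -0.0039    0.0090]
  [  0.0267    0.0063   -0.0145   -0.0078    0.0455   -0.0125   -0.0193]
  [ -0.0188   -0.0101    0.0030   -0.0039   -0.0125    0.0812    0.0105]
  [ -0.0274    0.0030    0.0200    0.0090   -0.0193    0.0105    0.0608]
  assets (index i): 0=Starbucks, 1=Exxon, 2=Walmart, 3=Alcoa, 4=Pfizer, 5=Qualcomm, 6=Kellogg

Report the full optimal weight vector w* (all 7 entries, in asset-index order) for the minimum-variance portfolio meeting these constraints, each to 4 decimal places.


0.0655  0.0367  0.1150  0.1758  0.3025  0.1129  0.1916

g=Σ⁻¹μ = [1.7570  1.1534  2.8802  3.8724  6.6291  2.7161  4.1389]
h=Σ⁻¹𝟙 = [19.0824  16.7883  26.1265  20.8457  34.7063  21.6374  19.8189]
a=μᵀg=3.658487  b=𝟙ᵀg=23.147135  c=𝟙ᵀh=159.005557  D=ac−b²=45.929859
λ₁=(c·0.161−b)/D = (159.005557·0.161−23.147135)/45.929859 = 0.053402
λ₂=(a−b·0.161)/D = (3.658487−23.147135·0.161)/45.929859 = -0.001485
w* = 0.053402·g + -0.001485·h:
  w_0 = 0.053402·1.7570 + -0.001485·19.0824 = 0.0655  (Starbucks)
  w_1 = 0.053402·1.1534 + -0.001485·16.7883 = 0.0367  (Exxon)
  w_2 = 0.053402·2.8802 + -0.001485·26.1265 = 0.1150  (Walmart)
  w_3 = 0.053402·3.8724 + -0.001485·20.8457 = 0.1758  (Alcoa)
  w_4 = 0.053402·6.6291 + -0.001485·34.7063 = 0.3025  (Pfizer)
  w_5 = 0.053402·2.7161 + -0.001485·21.6374 = 0.1129  (Qualcomm)
  w_6 = 0.053402·4.1389 + -0.001485·19.8189 = 0.1916  (Kellogg)
Σw_i=1.0000  μᵀw=0.1610
σ²=wᵀΣw=λ₁·μ_p+λ₂ = 0.053402·0.161 + -0.001485 = 0.007113 ≈ 0.0071


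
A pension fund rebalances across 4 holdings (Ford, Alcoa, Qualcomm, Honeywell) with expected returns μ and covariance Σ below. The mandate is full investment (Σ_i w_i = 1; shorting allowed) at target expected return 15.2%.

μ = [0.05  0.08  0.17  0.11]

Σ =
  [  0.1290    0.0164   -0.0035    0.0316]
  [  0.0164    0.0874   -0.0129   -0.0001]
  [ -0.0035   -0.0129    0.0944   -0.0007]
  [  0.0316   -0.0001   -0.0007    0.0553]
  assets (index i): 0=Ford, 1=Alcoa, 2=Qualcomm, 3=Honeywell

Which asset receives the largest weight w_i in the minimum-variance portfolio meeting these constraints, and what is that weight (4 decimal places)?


g=Σ⁻¹μ = [-0.2469  1.2563  1.9794  2.1576]
h=Σ⁻¹𝟙 = [2.3030  12.8834  12.5648  16.9495]
a=μᵀg=0.661982  b=𝟙ᵀg=5.146298  c=𝟙ᵀh=44.700803  D=ac−b²=3.106764
λ₁=(c·0.152−b)/D = (44.700803·0.152−5.146298)/3.106764 = 0.530528
λ₂=(a−b·0.152)/D = (0.661982−5.146298·0.152)/3.106764 = -0.038707
w* = 0.530528·g + -0.038707·h:
  w_0 = 0.530528·-0.2469 + -0.038707·2.3030 = -0.2201  (Ford)
  w_1 = 0.530528·1.2563 + -0.038707·12.8834 = 0.1678  (Alcoa)
  w_2 = 0.530528·1.9794 + -0.038707·12.5648 = 0.5638  (Qualcomm)
  w_3 = 0.530528·2.1576 + -0.038707·16.9495 = 0.4886  (Honeywell)
Σw_i=1.0000  μᵀw=0.1520
σ²=wᵀΣw=λ₁·μ_p+λ₂ = 0.530528·0.152 + -0.038707 = 0.041933 ≈ 0.0419

Qualcomm (0.5638)


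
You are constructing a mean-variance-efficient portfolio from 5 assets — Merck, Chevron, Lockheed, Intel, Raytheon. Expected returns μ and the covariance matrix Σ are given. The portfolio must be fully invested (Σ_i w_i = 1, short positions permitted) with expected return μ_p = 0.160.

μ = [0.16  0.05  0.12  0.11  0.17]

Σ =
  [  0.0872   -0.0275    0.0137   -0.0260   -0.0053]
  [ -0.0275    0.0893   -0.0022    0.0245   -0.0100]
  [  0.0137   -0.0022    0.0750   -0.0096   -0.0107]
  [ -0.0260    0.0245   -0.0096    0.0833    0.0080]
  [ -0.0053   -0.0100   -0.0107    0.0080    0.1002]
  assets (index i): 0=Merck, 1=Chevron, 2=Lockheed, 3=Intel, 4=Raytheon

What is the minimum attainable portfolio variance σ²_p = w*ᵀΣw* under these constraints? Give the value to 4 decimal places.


0.0307

g=Σ⁻¹μ = [2.5834  1.1250  1.6739  1.7987  1.9807]
h=Σ⁻¹𝟙 = [18.9292  15.0052  13.9256  13.8697  12.8585]
a=μᵀg=1.205024  b=𝟙ᵀg=9.161617  c=𝟙ᵀh=74.588220  D=ac−b²=5.945346
λ₁=(c·0.160−b)/D = (74.588220·0.160−9.161617)/5.945346 = 0.466331
λ₂=(a−b·0.160)/D = (1.205024−9.161617·0.160)/5.945346 = -0.043872
w* = 0.466331·g + -0.043872·h:
  w_0 = 0.466331·2.5834 + -0.043872·18.9292 = 0.3742  (Merck)
  w_1 = 0.466331·1.1250 + -0.043872·15.0052 = -0.1337  (Chevron)
  w_2 = 0.466331·1.6739 + -0.043872·13.9256 = 0.1697  (Lockheed)
  w_3 = 0.466331·1.7987 + -0.043872·13.8697 = 0.2303  (Intel)
  w_4 = 0.466331·1.9807 + -0.043872·12.8585 = 0.3595  (Raytheon)
Σw_i=1.0000  μᵀw=0.1600
σ²=wᵀΣw=λ₁·μ_p+λ₂ = 0.466331·0.160 + -0.043872 = 0.030741 ≈ 0.0307


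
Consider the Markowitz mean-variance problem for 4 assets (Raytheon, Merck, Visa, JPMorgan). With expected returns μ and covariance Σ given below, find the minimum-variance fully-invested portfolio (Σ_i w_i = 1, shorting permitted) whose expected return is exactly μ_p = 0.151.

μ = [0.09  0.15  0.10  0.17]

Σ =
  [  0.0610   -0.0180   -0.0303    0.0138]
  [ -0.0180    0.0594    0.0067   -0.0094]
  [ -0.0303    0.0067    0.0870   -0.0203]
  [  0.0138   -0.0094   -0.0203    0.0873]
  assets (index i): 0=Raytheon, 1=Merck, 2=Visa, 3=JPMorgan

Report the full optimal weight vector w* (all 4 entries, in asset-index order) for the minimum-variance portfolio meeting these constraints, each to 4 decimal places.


0.0423  0.4457  0.0957  0.4162

x=Σ⁻¹μ = [3.2727  3.6091  2.5754  2.4174]
y=Σ⁻¹𝟙 = [32.9586  26.4077  24.3828  14.7580]
a=μᵀx=1.504402  b=𝟙ᵀx=11.874566  c=𝟙ᵀy=98.507087  D=ac−b²=7.188943
λ₁=(c·0.151−b)/D = (98.507087·0.151−11.874566)/7.188943 = 0.417308
λ₂=(a−b·0.151)/D = (1.504402−11.874566·0.151)/7.188943 = -0.040153
w* = 0.417308·x + -0.040153·y:
  w_0 = 0.417308·3.2727 + -0.040153·32.9586 = 0.0423  (Raytheon)
  w_1 = 0.417308·3.6091 + -0.040153·26.4077 = 0.4457  (Merck)
  w_2 = 0.417308·2.5754 + -0.040153·24.3828 = 0.0957  (Visa)
  w_3 = 0.417308·2.4174 + -0.040153·14.7580 = 0.4162  (JPMorgan)
Σw_i=1.0000  μᵀw=0.1510
σ²=wᵀΣw=λ₁·μ_p+λ₂ = 0.417308·0.151 + -0.040153 = 0.022861 ≈ 0.0229


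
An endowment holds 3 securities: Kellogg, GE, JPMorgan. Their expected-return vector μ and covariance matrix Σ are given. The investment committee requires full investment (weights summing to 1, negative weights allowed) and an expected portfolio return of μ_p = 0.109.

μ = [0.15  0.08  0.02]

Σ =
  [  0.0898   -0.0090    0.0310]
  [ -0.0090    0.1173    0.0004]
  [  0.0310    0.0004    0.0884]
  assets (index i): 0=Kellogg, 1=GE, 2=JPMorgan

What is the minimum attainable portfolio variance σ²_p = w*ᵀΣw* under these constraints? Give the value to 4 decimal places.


p=Σ⁻¹μ = [1.9077  0.8299  -0.4465]
q=Σ⁻¹𝟙 = [9.2933  9.2109  8.0116]
a=μᵀp=0.343616  b=𝟙ᵀp=2.291097  c=𝟙ᵀq=26.515752  D=ac−b²=3.862107
λ₁=(c·0.109−b)/D = (26.515752·0.109−2.291097)/3.862107 = 0.155128
λ₂=(a−b·0.109)/D = (0.343616−2.291097·0.109)/3.862107 = 0.024310
w* = 0.155128·p + 0.024310·q:
  w_0 = 0.155128·1.9077 + 0.024310·9.2933 = 0.5219  (Kellogg)
  w_1 = 0.155128·0.8299 + 0.024310·9.2109 = 0.3527  (GE)
  w_2 = 0.155128·-0.4465 + 0.024310·8.0116 = 0.1255  (JPMorgan)
Σw_i=1.0000  μᵀw=0.1090
σ²=wᵀΣw=λ₁·μ_p+λ₂ = 0.155128·0.109 + 0.024310 = 0.041219 ≈ 0.0412

0.0412


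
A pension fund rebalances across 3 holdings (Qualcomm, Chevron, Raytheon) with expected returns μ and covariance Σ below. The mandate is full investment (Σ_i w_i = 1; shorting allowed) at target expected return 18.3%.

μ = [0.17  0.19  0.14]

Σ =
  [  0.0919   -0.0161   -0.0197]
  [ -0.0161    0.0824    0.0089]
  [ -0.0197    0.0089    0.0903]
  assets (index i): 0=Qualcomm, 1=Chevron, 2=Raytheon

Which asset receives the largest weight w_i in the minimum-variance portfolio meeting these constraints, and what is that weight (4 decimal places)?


Chevron (0.6274)

p=Σ⁻¹μ = [2.7148  2.6329  1.8832]
q=Σ⁻¹𝟙 = [16.1459  13.8616  13.2304]
a=μᵀp=1.225395  b=𝟙ᵀp=7.230778  c=𝟙ᵀq=43.237987  D=ac−b²=0.699460
λ₁=(c·0.183−b)/D = (43.237987·0.183−7.230778)/0.699460 = 0.974713
λ₂=(a−b·0.183)/D = (1.225395−7.230778·0.183)/0.699460 = -0.139876
w* = 0.974713·p + -0.139876·q:
  w_0 = 0.974713·2.7148 + -0.139876·16.1459 = 0.3877  (Qualcomm)
  w_1 = 0.974713·2.6329 + -0.139876·13.8616 = 0.6274  (Chevron)
  w_2 = 0.974713·1.8832 + -0.139876·13.2304 = -0.0151  (Raytheon)
Σw_i=1.0000  μᵀw=0.1830
σ²=wᵀΣw=λ₁·μ_p+λ₂ = 0.974713·0.183 + -0.139876 = 0.038497 ≈ 0.0385


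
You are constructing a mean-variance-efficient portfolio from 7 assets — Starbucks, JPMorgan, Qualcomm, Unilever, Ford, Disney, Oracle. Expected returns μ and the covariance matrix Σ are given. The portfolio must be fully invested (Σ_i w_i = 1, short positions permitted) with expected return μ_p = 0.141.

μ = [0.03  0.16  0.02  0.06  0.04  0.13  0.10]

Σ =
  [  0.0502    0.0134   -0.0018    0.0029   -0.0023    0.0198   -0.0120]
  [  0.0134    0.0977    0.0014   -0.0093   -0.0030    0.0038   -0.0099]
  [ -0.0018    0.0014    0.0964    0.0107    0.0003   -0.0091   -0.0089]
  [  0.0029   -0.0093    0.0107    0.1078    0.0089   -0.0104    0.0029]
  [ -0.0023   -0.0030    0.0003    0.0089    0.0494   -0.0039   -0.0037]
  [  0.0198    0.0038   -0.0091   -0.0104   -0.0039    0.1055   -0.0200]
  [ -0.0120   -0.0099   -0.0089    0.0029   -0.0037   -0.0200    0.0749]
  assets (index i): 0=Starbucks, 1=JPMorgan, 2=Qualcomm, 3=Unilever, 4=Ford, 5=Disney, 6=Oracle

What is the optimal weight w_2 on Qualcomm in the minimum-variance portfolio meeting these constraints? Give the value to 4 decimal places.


g=Σ⁻¹μ = [-0.0534  1.8855  0.4568  0.6948  1.0884  1.7238  2.1172]
h=Σ⁻¹𝟙 = [18.7984  10.7526  13.0913  7.0768  23.1894  12.7229  23.6086]
a=μᵀg=0.830262  b=𝟙ᵀg=7.913221  c=𝟙ᵀh=109.239987  D=ac−b²=28.078786
λ₁=(c·0.141−b)/D = (109.239987·0.141−7.913221)/28.078786 = 0.266736
λ₂=(a−b·0.141)/D = (0.830262−7.913221·0.141)/28.078786 = -0.010168
w* = 0.266736·g + -0.010168·h:
  w_0 = 0.266736·-0.0534 + -0.010168·18.7984 = -0.2054  (Starbucks)
  w_1 = 0.266736·1.8855 + -0.010168·10.7526 = 0.3936  (JPMorgan)
  w_2 = 0.266736·0.4568 + -0.010168·13.0913 = -0.0113  (Qualcomm)
  w_3 = 0.266736·0.6948 + -0.010168·7.0768 = 0.1134  (Unilever)
  w_4 = 0.266736·1.0884 + -0.010168·23.1894 = 0.0545  (Ford)
  w_5 = 0.266736·1.7238 + -0.010168·12.7229 = 0.3304  (Disney)
  w_6 = 0.266736·2.1172 + -0.010168·23.6086 = 0.3247  (Oracle)
Σw_i=1.0000  μᵀw=0.1410
σ²=wᵀΣw=λ₁·μ_p+λ₂ = 0.266736·0.141 + -0.010168 = 0.027442 ≈ 0.0274

-0.0113


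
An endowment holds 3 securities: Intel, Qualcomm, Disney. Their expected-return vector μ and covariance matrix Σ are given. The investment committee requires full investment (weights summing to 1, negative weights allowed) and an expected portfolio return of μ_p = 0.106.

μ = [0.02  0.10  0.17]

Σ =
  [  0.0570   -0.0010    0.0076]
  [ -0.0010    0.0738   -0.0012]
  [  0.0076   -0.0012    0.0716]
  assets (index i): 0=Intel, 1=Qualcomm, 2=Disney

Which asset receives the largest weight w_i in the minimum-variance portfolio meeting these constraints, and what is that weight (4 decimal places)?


Disney (0.3927)

p=Σ⁻¹μ = [0.0565  1.3947  2.3917]
q=Σ⁻¹𝟙 = [16.1238  13.9717  12.4892]
a=μᵀp=0.547182  b=𝟙ᵀp=3.842805  c=𝟙ᵀq=42.584626  D=ac−b²=8.534392
λ₁=(c·0.106−b)/D = (42.584626·0.106−3.842805)/8.534392 = 0.078642
λ₂=(a−b·0.106)/D = (0.547182−3.842805·0.106)/8.534392 = 0.016386
w* = 0.078642·p + 0.016386·q:
  w_0 = 0.078642·0.0565 + 0.016386·16.1238 = 0.2686  (Intel)
  w_1 = 0.078642·1.3947 + 0.016386·13.9717 = 0.3386  (Qualcomm)
  w_2 = 0.078642·2.3917 + 0.016386·12.4892 = 0.3927  (Disney)
Σw_i=1.0000  μᵀw=0.1060
σ²=wᵀΣw=λ₁·μ_p+λ₂ = 0.078642·0.106 + 0.016386 = 0.024722 ≈ 0.0247


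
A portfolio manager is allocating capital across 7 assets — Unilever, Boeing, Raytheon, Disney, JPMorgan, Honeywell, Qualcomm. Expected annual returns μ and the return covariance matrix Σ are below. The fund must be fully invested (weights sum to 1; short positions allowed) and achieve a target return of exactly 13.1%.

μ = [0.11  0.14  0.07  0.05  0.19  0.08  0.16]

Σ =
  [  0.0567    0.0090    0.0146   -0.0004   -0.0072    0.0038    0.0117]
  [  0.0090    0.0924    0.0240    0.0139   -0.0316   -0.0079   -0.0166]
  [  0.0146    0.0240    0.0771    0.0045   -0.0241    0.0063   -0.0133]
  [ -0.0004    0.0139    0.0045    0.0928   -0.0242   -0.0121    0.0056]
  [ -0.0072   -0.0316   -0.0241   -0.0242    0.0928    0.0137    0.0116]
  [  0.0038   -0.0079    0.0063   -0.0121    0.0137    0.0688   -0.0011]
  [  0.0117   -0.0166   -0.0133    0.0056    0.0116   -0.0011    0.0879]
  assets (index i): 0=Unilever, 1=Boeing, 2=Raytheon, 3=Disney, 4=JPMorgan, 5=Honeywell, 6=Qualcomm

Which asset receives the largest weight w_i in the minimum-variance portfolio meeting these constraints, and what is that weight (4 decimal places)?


JPMorgan (0.2569)

g=Σ⁻¹μ = [1.2490  2.4460  1.0849  0.9484  3.1551  0.8428  1.8138]
h=Σ⁻¹𝟙 = [11.6458  14.2611  12.6559  14.4003  20.2767  13.0412  11.0045]
a=μᵀg=1.560307  b=𝟙ᵀg=11.540114  c=𝟙ᵀh=97.285535  D=ac−b²=18.621083
λ₁=(c·0.131−b)/D = (97.285535·0.131−11.540114)/18.621083 = 0.064674
λ₂=(a−b·0.131)/D = (1.560307−11.540114·0.131)/18.621083 = 0.002607
w* = 0.064674·g + 0.002607·h:
  w_0 = 0.064674·1.2490 + 0.002607·11.6458 = 0.1111  (Unilever)
  w_1 = 0.064674·2.4460 + 0.002607·14.2611 = 0.1954  (Boeing)
  w_2 = 0.064674·1.0849 + 0.002607·12.6559 = 0.1032  (Raytheon)
  w_3 = 0.064674·0.9484 + 0.002607·14.4003 = 0.0989  (Disney)
  w_4 = 0.064674·3.1551 + 0.002607·20.2767 = 0.2569  (JPMorgan)
  w_5 = 0.064674·0.8428 + 0.002607·13.0412 = 0.0885  (Honeywell)
  w_6 = 0.064674·1.8138 + 0.002607·11.0045 = 0.1460  (Qualcomm)
Σw_i=1.0000  μᵀw=0.1310
σ²=wᵀΣw=λ₁·μ_p+λ₂ = 0.064674·0.131 + 0.002607 = 0.011080 ≈ 0.0111


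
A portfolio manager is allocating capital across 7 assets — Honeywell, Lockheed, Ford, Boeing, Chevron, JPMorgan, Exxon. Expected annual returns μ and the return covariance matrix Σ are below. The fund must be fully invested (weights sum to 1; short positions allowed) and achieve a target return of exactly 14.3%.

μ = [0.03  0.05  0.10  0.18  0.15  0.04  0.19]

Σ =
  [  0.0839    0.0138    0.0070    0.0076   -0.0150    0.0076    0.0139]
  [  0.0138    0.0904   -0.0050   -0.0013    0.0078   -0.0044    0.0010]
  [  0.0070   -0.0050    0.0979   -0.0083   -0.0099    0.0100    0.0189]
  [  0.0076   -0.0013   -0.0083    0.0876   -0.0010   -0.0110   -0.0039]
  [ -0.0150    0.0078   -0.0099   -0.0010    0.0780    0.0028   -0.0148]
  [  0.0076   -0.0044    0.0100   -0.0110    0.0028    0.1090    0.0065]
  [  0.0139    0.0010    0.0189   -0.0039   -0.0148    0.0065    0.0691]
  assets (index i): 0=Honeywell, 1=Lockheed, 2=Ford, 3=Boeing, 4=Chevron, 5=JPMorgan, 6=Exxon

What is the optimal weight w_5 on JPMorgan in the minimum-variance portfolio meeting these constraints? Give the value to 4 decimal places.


x=Σ⁻¹μ = [-0.0837  0.4021  0.8660  2.3581  2.6011  0.2907  3.1866]
y=Σ⁻¹𝟙 = [8.4366  9.2563  9.4862  13.5565  17.2051  8.1971  13.7252]
a=μᵀx=1.535928  b=𝟙ᵀx=9.621150  c=𝟙ᵀy=79.863037  D=ac−b²=30.097327
λ₁=(c·0.143−b)/D = (79.863037·0.143−9.621150)/30.097327 = 0.059782
λ₂=(a−b·0.143)/D = (1.535928−9.621150·0.143)/30.097327 = 0.005320
w* = 0.059782·x + 0.005320·y:
  w_0 = 0.059782·-0.0837 + 0.005320·8.4366 = 0.0399  (Honeywell)
  w_1 = 0.059782·0.4021 + 0.005320·9.2563 = 0.0733  (Lockheed)
  w_2 = 0.059782·0.8660 + 0.005320·9.4862 = 0.1022  (Ford)
  w_3 = 0.059782·2.3581 + 0.005320·13.5565 = 0.2131  (Boeing)
  w_4 = 0.059782·2.6011 + 0.005320·17.2051 = 0.2470  (Chevron)
  w_5 = 0.059782·0.2907 + 0.005320·8.1971 = 0.0610  (JPMorgan)
  w_6 = 0.059782·3.1866 + 0.005320·13.7252 = 0.2635  (Exxon)
Σw_i=1.0000  μᵀw=0.1430
σ²=wᵀΣw=λ₁·μ_p+λ₂ = 0.059782·0.143 + 0.005320 = 0.013868 ≈ 0.0139

0.0610


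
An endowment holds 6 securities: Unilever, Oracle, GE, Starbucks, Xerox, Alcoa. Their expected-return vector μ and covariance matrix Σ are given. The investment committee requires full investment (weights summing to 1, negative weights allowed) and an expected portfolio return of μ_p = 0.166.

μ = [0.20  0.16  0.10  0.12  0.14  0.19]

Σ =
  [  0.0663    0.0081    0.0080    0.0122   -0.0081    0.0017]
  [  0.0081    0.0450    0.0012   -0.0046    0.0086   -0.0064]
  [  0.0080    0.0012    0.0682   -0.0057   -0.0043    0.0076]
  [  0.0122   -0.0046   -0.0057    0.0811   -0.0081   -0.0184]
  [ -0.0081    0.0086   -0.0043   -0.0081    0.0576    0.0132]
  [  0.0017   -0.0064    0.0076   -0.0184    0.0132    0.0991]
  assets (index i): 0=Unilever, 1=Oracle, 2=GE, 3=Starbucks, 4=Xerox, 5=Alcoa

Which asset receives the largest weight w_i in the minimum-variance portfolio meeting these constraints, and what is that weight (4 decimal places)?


Oracle (0.2609)

u=Σ⁻¹μ = [2.3066  3.2014  1.2191  2.0919  2.1835  2.0885]
v=Σ⁻¹𝟙 = [9.4250  20.3130  14.4501  17.2636  16.6105  11.1256]
a=μᵀu=2.048998  b=𝟙ᵀu=13.091060  c=𝟙ᵀv=89.187800  D=ac−b²=11.369777
λ₁=(c·0.166−b)/D = (89.187800·0.166−13.091060)/11.369777 = 0.150761
λ₂=(a−b·0.166)/D = (2.048998−13.091060·0.166)/11.369777 = -0.010916
w* = 0.150761·u + -0.010916·v:
  w_0 = 0.150761·2.3066 + -0.010916·9.4250 = 0.2449  (Unilever)
  w_1 = 0.150761·3.2014 + -0.010916·20.3130 = 0.2609  (Oracle)
  w_2 = 0.150761·1.2191 + -0.010916·14.4501 = 0.0261  (GE)
  w_3 = 0.150761·2.0919 + -0.010916·17.2636 = 0.1269  (Starbucks)
  w_4 = 0.150761·2.1835 + -0.010916·16.6105 = 0.1479  (Xerox)
  w_5 = 0.150761·2.0885 + -0.010916·11.1256 = 0.1934  (Alcoa)
Σw_i=1.0000  μᵀw=0.1660
σ²=wᵀΣw=λ₁·μ_p+λ₂ = 0.150761·0.166 + -0.010916 = 0.014110 ≈ 0.0141


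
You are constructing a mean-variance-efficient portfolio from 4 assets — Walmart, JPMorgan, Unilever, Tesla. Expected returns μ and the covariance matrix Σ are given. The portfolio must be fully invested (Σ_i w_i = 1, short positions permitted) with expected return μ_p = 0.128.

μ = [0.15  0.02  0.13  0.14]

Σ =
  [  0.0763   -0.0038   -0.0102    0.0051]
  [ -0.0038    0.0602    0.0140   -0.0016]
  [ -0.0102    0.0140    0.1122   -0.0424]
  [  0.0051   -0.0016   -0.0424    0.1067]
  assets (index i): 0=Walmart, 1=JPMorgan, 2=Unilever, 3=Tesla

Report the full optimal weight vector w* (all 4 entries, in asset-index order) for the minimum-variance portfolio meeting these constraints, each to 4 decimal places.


p=Σ⁻¹μ = [2.1138  0.0263  2.1243  2.0556]
q=Σ⁻¹𝟙 = [14.7286  14.7010  13.8571  14.3950]
a=μᵀp=0.881548  b=𝟙ᵀp=6.320031  c=𝟙ᵀq=57.681701  D=ac−b²=10.906410
λ₁=(c·0.128−b)/D = (57.681701·0.128−6.320031)/10.906410 = 0.097486
λ₂=(a−b·0.128)/D = (0.881548−6.320031·0.128)/10.906410 = 0.006655
w* = 0.097486·p + 0.006655·q:
  w_0 = 0.097486·2.1138 + 0.006655·14.7286 = 0.3041  (Walmart)
  w_1 = 0.097486·0.0263 + 0.006655·14.7010 = 0.1004  (JPMorgan)
  w_2 = 0.097486·2.1243 + 0.006655·13.8571 = 0.2993  (Unilever)
  w_3 = 0.097486·2.0556 + 0.006655·14.3950 = 0.2962  (Tesla)
Σw_i=1.0000  μᵀw=0.1280
σ²=wᵀΣw=λ₁·μ_p+λ₂ = 0.097486·0.128 + 0.006655 = 0.019133 ≈ 0.0191

0.3041  0.1004  0.2993  0.2962


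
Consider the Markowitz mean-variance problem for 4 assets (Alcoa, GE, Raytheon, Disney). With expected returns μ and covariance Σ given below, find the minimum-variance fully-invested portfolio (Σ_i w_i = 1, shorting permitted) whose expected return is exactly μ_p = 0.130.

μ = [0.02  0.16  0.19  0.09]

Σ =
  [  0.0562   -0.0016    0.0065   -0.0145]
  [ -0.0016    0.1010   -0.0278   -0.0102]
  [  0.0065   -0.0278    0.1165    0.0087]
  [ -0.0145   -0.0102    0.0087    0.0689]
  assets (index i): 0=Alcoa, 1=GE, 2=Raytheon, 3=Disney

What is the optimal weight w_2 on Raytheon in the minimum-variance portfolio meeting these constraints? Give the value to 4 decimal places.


p=Σ⁻¹μ = [0.5761  2.3064  2.0362  1.5118]
q=Σ⁻¹𝟙 = [22.3541  14.8795  9.3759  20.2371]
a=μᵀp=0.903498  b=𝟙ᵀp=6.430560  c=𝟙ᵀq=66.846626  D=ac−b²=19.043707
λ₁=(c·0.130−b)/D = (66.846626·0.130−6.430560)/19.043707 = 0.118648
λ₂=(a−b·0.130)/D = (0.903498−6.430560·0.130)/19.043707 = 0.003546
w* = 0.118648·p + 0.003546·q:
  w_0 = 0.118648·0.5761 + 0.003546·22.3541 = 0.1476  (Alcoa)
  w_1 = 0.118648·2.3064 + 0.003546·14.8795 = 0.3264  (GE)
  w_2 = 0.118648·2.0362 + 0.003546·9.3759 = 0.2748  (Raytheon)
  w_3 = 0.118648·1.5118 + 0.003546·20.2371 = 0.2511  (Disney)
Σw_i=1.0000  μᵀw=0.1300
σ²=wᵀΣw=λ₁·μ_p+λ₂ = 0.118648·0.130 + 0.003546 = 0.018970 ≈ 0.0190

0.2748


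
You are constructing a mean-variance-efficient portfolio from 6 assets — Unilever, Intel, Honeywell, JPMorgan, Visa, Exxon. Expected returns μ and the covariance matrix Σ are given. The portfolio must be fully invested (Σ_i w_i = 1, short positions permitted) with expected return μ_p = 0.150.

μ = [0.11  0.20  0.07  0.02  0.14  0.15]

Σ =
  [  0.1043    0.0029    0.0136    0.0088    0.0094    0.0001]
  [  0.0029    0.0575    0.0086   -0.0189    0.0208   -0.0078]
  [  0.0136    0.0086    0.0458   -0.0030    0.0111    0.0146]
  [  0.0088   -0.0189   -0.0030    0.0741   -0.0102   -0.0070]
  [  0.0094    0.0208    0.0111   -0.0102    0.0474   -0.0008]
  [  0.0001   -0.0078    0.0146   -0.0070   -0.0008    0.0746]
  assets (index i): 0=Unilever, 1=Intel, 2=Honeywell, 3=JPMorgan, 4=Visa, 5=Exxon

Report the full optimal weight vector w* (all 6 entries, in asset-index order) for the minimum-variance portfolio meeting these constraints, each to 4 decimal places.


0.0749  0.3935  -0.0668  0.1566  0.1664  0.2755

u=Σ⁻¹μ = [0.7331  3.8223  -0.5593  1.6169  1.6552  2.6883]
v=Σ⁻¹𝟙 = [4.6373  19.9196  9.6894  21.8549  14.1367  15.7874]
a=μᵀu=1.473274  b=𝟙ᵀu=9.956624  c=𝟙ᵀv=86.025271  D=ac−b²=27.604454
λ₁=(c·0.150−b)/D = (86.025271·0.150−9.956624)/27.604454 = 0.106764
λ₂=(a−b·0.150)/D = (1.473274−9.956624·0.150)/27.604454 = -0.000732
w* = 0.106764·u + -0.000732·v:
  w_0 = 0.106764·0.7331 + -0.000732·4.6373 = 0.0749  (Unilever)
  w_1 = 0.106764·3.8223 + -0.000732·19.9196 = 0.3935  (Intel)
  w_2 = 0.106764·-0.5593 + -0.000732·9.6894 = -0.0668  (Honeywell)
  w_3 = 0.106764·1.6169 + -0.000732·21.8549 = 0.1566  (JPMorgan)
  w_4 = 0.106764·1.6552 + -0.000732·14.1367 = 0.1664  (Visa)
  w_5 = 0.106764·2.6883 + -0.000732·15.7874 = 0.2755  (Exxon)
Σw_i=1.0000  μᵀw=0.1500
σ²=wᵀΣw=λ₁·μ_p+λ₂ = 0.106764·0.150 + -0.000732 = 0.015282 ≈ 0.0153


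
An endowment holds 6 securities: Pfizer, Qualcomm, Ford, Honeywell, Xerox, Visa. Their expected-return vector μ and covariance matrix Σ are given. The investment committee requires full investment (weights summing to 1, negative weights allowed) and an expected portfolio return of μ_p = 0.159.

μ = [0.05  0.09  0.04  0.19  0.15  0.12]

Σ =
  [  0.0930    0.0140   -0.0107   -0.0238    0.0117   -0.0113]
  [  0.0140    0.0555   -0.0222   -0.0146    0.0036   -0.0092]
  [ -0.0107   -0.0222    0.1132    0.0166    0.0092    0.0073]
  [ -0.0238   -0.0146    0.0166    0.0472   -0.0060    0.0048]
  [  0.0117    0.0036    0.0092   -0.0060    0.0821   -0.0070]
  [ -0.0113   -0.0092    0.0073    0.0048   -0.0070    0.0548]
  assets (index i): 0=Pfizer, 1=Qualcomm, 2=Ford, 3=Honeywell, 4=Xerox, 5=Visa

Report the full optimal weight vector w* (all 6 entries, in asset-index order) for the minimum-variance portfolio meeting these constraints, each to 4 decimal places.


0.0673  0.1573  -0.0950  0.5004  0.1934  0.1767

x=Σ⁻¹μ = [1.6286  3.0228  -0.1063  5.8048  2.1383  2.8119]
y=Σ⁻¹𝟙 = [17.7612  29.4849  8.5797  35.3181  12.0360  24.1616]
a=μᵀx=2.110321  b=𝟙ᵀx=15.300117  c=𝟙ᵀy=127.341460  D=ac−b²=34.637705
λ₁=(c·0.159−b)/D = (127.341460·0.159−15.300117)/34.637705 = 0.142826
λ₂=(a−b·0.159)/D = (2.110321−15.300117·0.159)/34.637705 = -0.009308
w* = 0.142826·x + -0.009308·y:
  w_0 = 0.142826·1.6286 + -0.009308·17.7612 = 0.0673  (Pfizer)
  w_1 = 0.142826·3.0228 + -0.009308·29.4849 = 0.1573  (Qualcomm)
  w_2 = 0.142826·-0.1063 + -0.009308·8.5797 = -0.0950  (Ford)
  w_3 = 0.142826·5.8048 + -0.009308·35.3181 = 0.5004  (Honeywell)
  w_4 = 0.142826·2.1383 + -0.009308·12.0360 = 0.1934  (Xerox)
  w_5 = 0.142826·2.8119 + -0.009308·24.1616 = 0.1767  (Visa)
Σw_i=1.0000  μᵀw=0.1590
σ²=wᵀΣw=λ₁·μ_p+λ₂ = 0.142826·0.159 + -0.009308 = 0.013402 ≈ 0.0134


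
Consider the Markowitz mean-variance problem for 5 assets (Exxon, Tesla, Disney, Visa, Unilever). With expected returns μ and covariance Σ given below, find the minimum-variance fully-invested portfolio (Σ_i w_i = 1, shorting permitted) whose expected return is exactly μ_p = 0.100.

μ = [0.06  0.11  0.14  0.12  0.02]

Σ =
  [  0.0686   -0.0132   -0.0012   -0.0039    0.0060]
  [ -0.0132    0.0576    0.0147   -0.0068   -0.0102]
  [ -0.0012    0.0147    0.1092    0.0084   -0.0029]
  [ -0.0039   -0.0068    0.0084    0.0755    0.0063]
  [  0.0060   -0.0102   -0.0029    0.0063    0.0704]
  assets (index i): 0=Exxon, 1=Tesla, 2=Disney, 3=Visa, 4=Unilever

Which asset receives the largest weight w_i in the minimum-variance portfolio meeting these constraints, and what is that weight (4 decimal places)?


p=Σ⁻¹μ = [1.3945  2.2799  0.8667  1.7390  0.3757]
q=Σ⁻¹𝟙 = [18.9415  24.7416  5.3125  14.6019  15.0871]
a=μᵀp=0.671992  b=𝟙ᵀp=6.655782  c=𝟙ᵀq=78.684549  D=ac−b²=8.575954
λ₁=(c·0.100−b)/D = (78.684549·0.100−6.655782)/8.575954 = 0.141404
λ₂=(a−b·0.100)/D = (0.671992−6.655782·0.100)/8.575954 = 0.000748
w* = 0.141404·p + 0.000748·q:
  w_0 = 0.141404·1.3945 + 0.000748·18.9415 = 0.2114  (Exxon)
  w_1 = 0.141404·2.2799 + 0.000748·24.7416 = 0.3409  (Tesla)
  w_2 = 0.141404·0.8667 + 0.000748·5.3125 = 0.1265  (Disney)
  w_3 = 0.141404·1.7390 + 0.000748·14.6019 = 0.2568  (Visa)
  w_4 = 0.141404·0.3757 + 0.000748·15.0871 = 0.0644  (Unilever)
Σw_i=1.0000  μᵀw=0.1000
σ²=wᵀΣw=λ₁·μ_p+λ₂ = 0.141404·0.100 + 0.000748 = 0.014888 ≈ 0.0149

Tesla (0.3409)
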